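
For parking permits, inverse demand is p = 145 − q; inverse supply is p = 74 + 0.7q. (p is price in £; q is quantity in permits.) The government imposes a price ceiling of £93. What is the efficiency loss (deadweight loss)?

Competitive equilibrium: 145 − q = 74 + 0.7q → q* = 41.7647, p* = 103.2353.
At the ceiling p = 93, quantity supplied = (93 − 74)/0.7 = 27.1429.
Willingness to pay at q' = 27.1429: 145 − 1·27.1429 = 117.8571.
Δq = 41.7647 − 27.1429 = 14.6218; wedge = 117.8571 − 93 = 24.8571.
DWL = ½ × 14.6218 × 24.8571 = £181.73.

£181.73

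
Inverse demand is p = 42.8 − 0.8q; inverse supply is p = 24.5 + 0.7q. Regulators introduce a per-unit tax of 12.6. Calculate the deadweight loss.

Competitive equilibrium: 42.8 − 0.8q = 24.5 + 0.7q → q* = 12.2, p* = 33.04.
With the tax, the buyer price exceeds the seller price by 12.6: (42.8 − 0.8q) − (24.5 + 0.7q) = 12.6 → q' = 3.8.
Δq = 12.2 − 3.8 = 8.4; the wedge equals the tax, 12.6.
Welfare loss = ½ × 8.4 × 12.6 = 52.92.

52.92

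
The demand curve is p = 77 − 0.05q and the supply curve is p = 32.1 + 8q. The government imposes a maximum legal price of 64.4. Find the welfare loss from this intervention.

9.55

Competitive equilibrium: 77 − 0.05q = 32.1 + 8q → q* = 5.5776, p* = 76.7211.
At the ceiling p = 64.4, quantity supplied = (64.4 − 32.1)/8 = 4.0375.
Willingness to pay at q' = 4.0375: 77 − 0.05·4.0375 = 76.7981.
Δq = 5.5776 − 4.0375 = 1.5401; wedge = 76.7981 − 64.4 = 12.3981.
Deadweight loss = ½ × 1.5401 × 12.3981 = 9.55.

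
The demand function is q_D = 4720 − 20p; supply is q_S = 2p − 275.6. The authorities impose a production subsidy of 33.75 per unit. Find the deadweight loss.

In inverse form: demand p = 236 − 0.05q, supply p = 137.8 + 0.5q.
Competitive equilibrium: 236 − 0.05q = 137.8 + 0.5q → q* = 178.5455, p* = 227.0727.
The subsidy lowers effective supply by 33.75: p = 104.05 + 0.5q.
New quantity: 236 − 0.05q = 104.05 + 0.5q → q' = 239.9091.
Overproduction Δq = 239.9091 − 178.5455 = 61.3636; wedge = subsidy = 33.75.
Deadweight loss = ½ × 61.3636 × 33.75 = 1035.51.

1035.51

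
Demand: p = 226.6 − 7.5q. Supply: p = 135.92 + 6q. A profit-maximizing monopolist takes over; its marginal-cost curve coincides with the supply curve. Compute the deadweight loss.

38.85

Competitive equilibrium: 226.6 − 7.5q = 135.92 + 6q → q* = 6.717, p* = 176.2222.
Marginal revenue: MR = 226.6 − 15q. Set MR = MC: 226.6 − 15q = 135.92 + 6q → q_m = 4.3181.
Price p_m = 226.6 − 7.5·4.3181 = 194.2143; MC(q_m) = 135.92 + 6·4.3181 = 161.8286.
Competitive q* = 6.717, so Δq = 2.3989; wedge = 194.2143 − 161.8286 = 32.3857.
DWL = ½ × 2.3989 × 32.3857 = 38.85.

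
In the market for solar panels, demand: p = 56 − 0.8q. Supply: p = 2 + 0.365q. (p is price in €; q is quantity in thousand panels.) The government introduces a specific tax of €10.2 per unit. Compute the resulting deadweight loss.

Competitive equilibrium: 56 − 0.8q = 2 + 0.365q → q* = 46.3519, p* = 18.9185.
With the tax, the buyer price exceeds the seller price by 10.2: (56 − 0.8q) − (2 + 0.365q) = 10.2 → q' = 37.5966.
Δq = 46.3519 − 37.5966 = 8.7553; the wedge equals the tax, 10.2.
Deadweight loss = ½ × 8.7553 × 10.2 = €44.65 thousand.

€44.65 thousand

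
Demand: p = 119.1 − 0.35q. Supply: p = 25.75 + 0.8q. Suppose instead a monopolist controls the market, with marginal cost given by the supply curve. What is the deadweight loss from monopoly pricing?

206.28

Competitive equilibrium: 119.1 − 0.35q = 25.75 + 0.8q → q* = 81.1739, p* = 90.6891.
Marginal revenue: MR = 119.1 − 0.7q. Set MR = MC: 119.1 − 0.7q = 25.75 + 0.8q → q_m = 62.2333.
Price p_m = 119.1 − 0.35·62.2333 = 97.3183; MC(q_m) = 25.75 + 0.8·62.2333 = 75.5366.
Competitive q* = 81.1739, so Δq = 18.9406; wedge = 97.3183 − 75.5366 = 21.7817.
The triangle = ½ × 18.9406 × 21.7817 = 206.28.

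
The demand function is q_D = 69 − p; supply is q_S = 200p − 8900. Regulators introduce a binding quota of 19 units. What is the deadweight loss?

In inverse form: demand p = 69 − q, supply p = 44.5 + 0.005q.
Competitive equilibrium: 69 − q = 44.5 + 0.005q → q* = 24.3781, p* = 44.6219.
At q = 19: demand price = 69 − 1·19 = 50; supply price = 44.5 + 0.005·19 = 44.595.
Δq = 24.3781 − 19 = 5.3781; wedge = 50 − 44.595 = 5.405.
The triangle = ½ × 5.3781 × 5.405 = 14.53.

14.53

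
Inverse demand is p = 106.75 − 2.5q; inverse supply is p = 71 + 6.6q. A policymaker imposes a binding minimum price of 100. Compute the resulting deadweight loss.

6.87

Competitive equilibrium: 106.75 − 2.5q = 71 + 6.6q → q* = 3.9286, p* = 96.9286.
At the floor p = 100, quantity demanded = (106.75 − 100)/2.5 = 2.7.
Sellers' marginal cost at q' = 2.7: 71 + 6.6·2.7 = 88.82.
Δq = 3.9286 − 2.7 = 1.2286; wedge = 100 − 88.82 = 11.18.
The triangle = ½ × 1.2286 × 11.18 = 6.87.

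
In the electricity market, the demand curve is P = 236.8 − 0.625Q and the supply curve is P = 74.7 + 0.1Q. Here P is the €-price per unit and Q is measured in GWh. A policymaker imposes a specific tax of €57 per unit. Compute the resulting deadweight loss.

Competitive equilibrium: 236.8 − 0.625Q = 74.7 + 0.1Q → Q* = 223.5862, P* = 97.0586.
With the tax, the buyer price exceeds the seller price by 57: (236.8 − 0.625Q) − (74.7 + 0.1Q) = 57 → Q' = 144.9655.
ΔQ = 223.5862 − 144.9655 = 78.6207; the wedge equals the tax, 57.
The triangle = ½ × 78.6207 × 57 = €2240.69.

€2240.69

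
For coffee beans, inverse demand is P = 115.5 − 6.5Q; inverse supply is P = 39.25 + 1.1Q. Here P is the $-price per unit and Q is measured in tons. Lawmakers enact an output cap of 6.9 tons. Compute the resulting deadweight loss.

$37.30

Competitive equilibrium: 115.5 − 6.5Q = 39.25 + 1.1Q → Q* = 10.0329, P* = 50.2862.
At Q = 6.9: demand price = 115.5 − 6.5·6.9 = 70.65; supply price = 39.25 + 1.1·6.9 = 46.84.
ΔQ = 10.0329 − 6.9 = 3.1329; wedge = 70.65 − 46.84 = 23.81.
Welfare loss = ½ × 3.1329 × 23.81 = $37.30.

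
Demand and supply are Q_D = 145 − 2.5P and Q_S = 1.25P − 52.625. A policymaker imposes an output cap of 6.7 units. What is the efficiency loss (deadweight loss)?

25.74

In inverse form: demand P = 58 − 0.4Q, supply P = 42.1 + 0.8Q.
Competitive equilibrium: 58 − 0.4Q = 42.1 + 0.8Q → Q* = 13.25, P* = 52.7.
At Q = 6.7: demand price = 58 − 0.4·6.7 = 55.32; supply price = 42.1 + 0.8·6.7 = 47.46.
ΔQ = 13.25 − 6.7 = 6.55; wedge = 55.32 − 47.46 = 7.86.
Welfare loss = ½ × 6.55 × 7.86 = 25.74.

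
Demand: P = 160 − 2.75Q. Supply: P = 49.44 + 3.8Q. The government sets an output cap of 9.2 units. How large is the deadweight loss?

193.14

Competitive equilibrium: 160 − 2.75Q = 49.44 + 3.8Q → Q* = 16.8794, P* = 113.5817.
At Q = 9.2: demand price = 160 − 2.75·9.2 = 134.7; supply price = 49.44 + 3.8·9.2 = 84.4.
ΔQ = 16.8794 − 9.2 = 7.6794; wedge = 134.7 − 84.4 = 50.3.
Deadweight loss = ½ × 7.6794 × 50.3 = 193.14.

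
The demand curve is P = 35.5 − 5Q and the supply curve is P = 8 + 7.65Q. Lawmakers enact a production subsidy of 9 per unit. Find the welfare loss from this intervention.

Competitive equilibrium: 35.5 − 5Q = 8 + 7.65Q → Q* = 2.1739, P* = 24.6304.
The subsidy lowers effective supply by 9: P = 7.65Q − 1.
New quantity: 35.5 − 5Q = 7.65Q − 1 → Q' = 2.8854.
Overproduction ΔQ = 2.8854 − 2.1739 = 0.7115; wedge = subsidy = 9.
DWL = ½ × 0.7115 × 9 = 3.20.

3.20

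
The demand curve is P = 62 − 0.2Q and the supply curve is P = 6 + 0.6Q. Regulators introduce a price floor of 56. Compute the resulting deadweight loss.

640

Competitive equilibrium: 62 − 0.2Q = 6 + 0.6Q → Q* = 70, P* = 48.
At the floor P = 56, quantity demanded = (62 − 56)/0.2 = 30.
Sellers' marginal cost at Q' = 30: 6 + 0.6·30 = 24.
ΔQ = 70 − 30 = 40; wedge = 56 − 24 = 32.
The triangle = ½ × 40 × 32 = 640.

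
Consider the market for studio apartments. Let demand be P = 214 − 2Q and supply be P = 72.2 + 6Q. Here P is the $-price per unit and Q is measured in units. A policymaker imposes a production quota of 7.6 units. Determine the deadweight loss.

Competitive equilibrium: 214 − 2Q = 72.2 + 6Q → Q* = 17.725, P* = 178.55.
At Q = 7.6: demand price = 214 − 2·7.6 = 198.8; supply price = 72.2 + 6·7.6 = 117.8.
ΔQ = 17.725 − 7.6 = 10.125; wedge = 198.8 − 117.8 = 81.
Welfare loss = ½ × 10.125 × 81 = $410.06.

$410.06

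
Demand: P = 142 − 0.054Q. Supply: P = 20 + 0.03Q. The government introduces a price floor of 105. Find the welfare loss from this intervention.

Competitive equilibrium: 142 − 0.054Q = 20 + 0.03Q → Q* = 1452.38095, P* = 63.57143.
At the floor P = 105, quantity demanded = (142 − 105)/0.054 = 685.18519.
Sellers' marginal cost at Q' = 685.18519: 20 + 0.03·685.18519 = 40.55556.
ΔQ = 1452.38095 − 685.18519 = 767.19576; wedge = 105 − 40.55556 = 64.44444.
Welfare loss = ½ × 767.19576 × 64.44444 = 24720.75.

24720.75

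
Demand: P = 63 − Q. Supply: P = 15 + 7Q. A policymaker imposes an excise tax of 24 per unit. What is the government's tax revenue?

72

Competitive equilibrium: 63 − Q = 15 + 7Q → Q* = 6, P* = 57.
With the tax, the buyer price exceeds the seller price by 24: (63 − Q) − (15 + 7Q) = 24 → Q' = 3.
Tax revenue = 24 × 3 = 72.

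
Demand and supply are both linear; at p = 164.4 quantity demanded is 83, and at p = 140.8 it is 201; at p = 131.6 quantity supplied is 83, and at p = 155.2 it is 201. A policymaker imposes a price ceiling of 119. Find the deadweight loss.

4205

Demand slope = (140.8 − 164.4)/(201 − 83) = −0.2, so p = 181 − 0.2q.
Supply slope = (155.2 − 131.6)/(201 − 83) = 0.2, so p = 115 + 0.2q.
Competitive equilibrium: 181 − 0.2q = 115 + 0.2q → q* = 165, p* = 148.
At the ceiling p = 119, quantity supplied = (119 − 115)/0.2 = 20.
Willingness to pay at q' = 20: 181 − 0.2·20 = 177.
Δq = 165 − 20 = 145; wedge = 177 − 119 = 58.
Deadweight loss = ½ × 145 × 58 = 4205.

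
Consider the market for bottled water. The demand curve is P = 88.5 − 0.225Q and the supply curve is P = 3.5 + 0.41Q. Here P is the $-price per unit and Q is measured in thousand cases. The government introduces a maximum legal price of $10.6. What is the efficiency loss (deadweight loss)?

Competitive equilibrium: 88.5 − 0.225Q = 3.5 + 0.41Q → Q* = 133.8583, P* = 58.3819.
At the ceiling P = 10.6, quantity supplied = (10.6 − 3.5)/0.41 = 17.3171.
Willingness to pay at Q' = 17.3171: 88.5 − 0.225·17.3171 = 84.6037.
ΔQ = 133.8583 − 17.3171 = 116.5412; wedge = 84.6037 − 10.6 = 74.0037.
DWL = ½ × 116.5412 × 74.0037 = $4312.24 thousand.

$4312.24 thousand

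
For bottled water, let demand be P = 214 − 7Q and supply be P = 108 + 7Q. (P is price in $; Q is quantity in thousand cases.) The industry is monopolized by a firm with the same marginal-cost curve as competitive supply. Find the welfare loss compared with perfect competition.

$44.59 thousand

Competitive equilibrium: 214 − 7Q = 108 + 7Q → Q* = 7.5714, P* = 161.
Marginal revenue: MR = 214 − 14Q. Set MR = MC: 214 − 14Q = 108 + 7Q → Q_m = 5.0476.
Price P_m = 214 − 7·5.0476 = 178.6668; MC(Q_m) = 108 + 7·5.0476 = 143.3332.
Competitive Q* = 7.5714, so ΔQ = 2.5238; wedge = 178.6668 − 143.3332 = 35.3336.
Deadweight loss = ½ × 2.5238 × 35.3336 = $44.59 thousand.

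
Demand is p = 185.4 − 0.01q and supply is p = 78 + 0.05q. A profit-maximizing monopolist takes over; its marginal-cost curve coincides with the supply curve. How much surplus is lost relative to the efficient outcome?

Competitive equilibrium: 185.4 − 0.01q = 78 + 0.05q → q* = 1790, p* = 167.5.
Marginal revenue: MR = 185.4 − 0.02q. Set MR = MC: 185.4 − 0.02q = 78 + 0.05q → q_m = 1534.2857.
Price p_m = 185.4 − 0.01·1534.2857 = 170.0571; MC(q_m) = 78 + 0.05·1534.2857 = 154.7143.
Competitive q* = 1790, so Δq = 255.7143; wedge = 170.0571 − 154.7143 = 15.3428.
The triangle = ½ × 255.7143 × 15.3428 = 1961.69.

1961.69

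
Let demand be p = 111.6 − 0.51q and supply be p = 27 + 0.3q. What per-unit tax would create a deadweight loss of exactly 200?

Competitive equilibrium: 111.6 − 0.51q = 27 + 0.3q → q* = 104.4444, p* = 58.3333.
A tax t gives Δq = t/0.81 and wedge t, so DWL = t²/1.62.
t²/1.62 = 200 → t² = 324 → t = 18.

18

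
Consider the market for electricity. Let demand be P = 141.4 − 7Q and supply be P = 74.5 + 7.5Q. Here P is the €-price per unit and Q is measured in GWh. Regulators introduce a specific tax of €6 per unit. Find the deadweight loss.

Competitive equilibrium: 141.4 − 7Q = 74.5 + 7.5Q → Q* = 4.6138, P* = 109.1034.
With the tax, the buyer price exceeds the seller price by 6: (141.4 − 7Q) − (74.5 + 7.5Q) = 6 → Q' = 4.2.
ΔQ = 4.6138 − 4.2 = 0.4138; the wedge equals the tax, 6.
Welfare loss = ½ × 0.4138 × 6 = €1.24.

€1.24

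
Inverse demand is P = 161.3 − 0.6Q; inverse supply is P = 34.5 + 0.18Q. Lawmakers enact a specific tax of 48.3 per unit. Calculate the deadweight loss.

Competitive equilibrium: 161.3 − 0.6Q = 34.5 + 0.18Q → Q* = 162.5641, P* = 63.7615.
With the tax, the buyer price exceeds the seller price by 48.3: (161.3 − 0.6Q) − (34.5 + 0.18Q) = 48.3 → Q' = 100.641.
ΔQ = 162.5641 − 100.641 = 61.9231; the wedge equals the tax, 48.3.
Deadweight loss = ½ × 61.9231 × 48.3 = 1495.44.

1495.44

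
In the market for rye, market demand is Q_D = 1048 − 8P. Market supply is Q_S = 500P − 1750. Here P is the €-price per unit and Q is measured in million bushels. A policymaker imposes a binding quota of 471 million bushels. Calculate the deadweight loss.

€18035.39 million

In inverse form: demand P = 131 − 0.125Q, supply P = 3.5 + 0.002Q.
Competitive equilibrium: 131 − 0.125Q = 3.5 + 0.002Q → Q* = 1003.937, P* = 5.5079.
At Q = 471: demand price = 131 − 0.125·471 = 72.125; supply price = 3.5 + 0.002·471 = 4.442.
ΔQ = 1003.937 − 471 = 532.937; wedge = 72.125 − 4.442 = 67.683.
The triangle = ½ × 532.937 × 67.683 = €18035.39 million.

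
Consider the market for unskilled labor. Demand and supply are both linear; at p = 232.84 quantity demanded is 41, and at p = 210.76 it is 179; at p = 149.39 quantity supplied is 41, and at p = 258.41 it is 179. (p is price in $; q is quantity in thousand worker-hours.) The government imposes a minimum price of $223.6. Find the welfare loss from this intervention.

Demand slope = (210.76 − 232.84)/(179 − 41) = −0.16, so p = 239.4 − 0.16q.
Supply slope = (258.41 − 149.39)/(179 − 41) = 0.79, so p = 117 + 0.79q.
Competitive equilibrium: 239.4 − 0.16q = 117 + 0.79q → q* = 128.8421, p* = 218.7853.
At the floor p = 223.6, quantity demanded = (239.4 − 223.6)/0.16 = 98.75.
Sellers' marginal cost at q' = 98.75: 117 + 0.79·98.75 = 195.0125.
Δq = 128.8421 − 98.75 = 30.0921; wedge = 223.6 − 195.0125 = 28.5875.
Welfare loss = ½ × 30.0921 × 28.5875 = $430.13 thousand.

$430.13 thousand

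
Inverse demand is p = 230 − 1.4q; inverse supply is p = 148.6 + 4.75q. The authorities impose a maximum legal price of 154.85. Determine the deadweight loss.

Competitive equilibrium: 230 − 1.4q = 148.6 + 4.75q → q* = 13.23577, p* = 211.46992.
At the ceiling p = 154.85, quantity supplied = (154.85 − 148.6)/4.75 = 1.31579.
Willingness to pay at q' = 1.31579: 230 − 1.4·1.31579 = 228.15789.
Δq = 13.23577 − 1.31579 = 11.91998; wedge = 228.15789 − 154.85 = 73.30789.
Deadweight loss = ½ × 11.91998 × 73.30789 = 436.91.

436.91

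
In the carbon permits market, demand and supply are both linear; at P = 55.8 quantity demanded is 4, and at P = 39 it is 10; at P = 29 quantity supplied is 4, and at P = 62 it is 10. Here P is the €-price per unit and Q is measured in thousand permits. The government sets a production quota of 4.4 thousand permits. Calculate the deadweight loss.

Demand slope = (39 − 55.8)/(10 − 4) = −2.8, so P = 67 − 2.8Q.
Supply slope = (62 − 29)/(10 − 4) = 5.5, so P = 7 + 5.5Q.
Competitive equilibrium: 67 − 2.8Q = 7 + 5.5Q → Q* = 7.2289, P* = 46.759.
At Q = 4.4: demand price = 67 − 2.8·4.4 = 54.68; supply price = 7 + 5.5·4.4 = 31.2.
ΔQ = 7.2289 − 4.4 = 2.8289; wedge = 54.68 − 31.2 = 23.48.
Welfare loss = ½ × 2.8289 × 23.48 = €33.21 thousand.

€33.21 thousand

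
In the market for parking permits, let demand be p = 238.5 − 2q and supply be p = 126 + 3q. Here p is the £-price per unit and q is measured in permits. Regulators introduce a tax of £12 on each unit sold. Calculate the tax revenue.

Competitive equilibrium: 238.5 − 2q = 126 + 3q → q* = 22.5, p* = 193.5.
With the tax, the buyer price exceeds the seller price by 12: (238.5 − 2q) − (126 + 3q) = 12 → q' = 20.1.
Tax revenue = 12 × 20.1 = £241.20.

£241.20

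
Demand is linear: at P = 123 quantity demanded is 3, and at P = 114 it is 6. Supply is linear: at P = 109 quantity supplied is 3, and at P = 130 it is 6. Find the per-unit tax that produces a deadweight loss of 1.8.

Demand slope = (114 − 123)/(6 − 3) = −3, so P = 132 − 3Q.
Supply slope = (130 − 109)/(6 − 3) = 7, so P = 88 + 7Q.
Competitive equilibrium: 132 − 3Q = 88 + 7Q → Q* = 4.4, P* = 118.8.
A tax t gives ΔQ = t/10 and wedge t, so DWL = t²/20.
t²/20 = 1.8 → t² = 36 → t = 6.

6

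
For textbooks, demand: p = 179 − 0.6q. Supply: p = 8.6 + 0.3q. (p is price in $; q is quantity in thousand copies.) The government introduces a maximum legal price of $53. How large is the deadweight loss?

Competitive equilibrium: 179 − 0.6q = 8.6 + 0.3q → q* = 189.3333, p* = 65.4.
At the ceiling p = 53, quantity supplied = (53 − 8.6)/0.3 = 148.
Willingness to pay at q' = 148: 179 − 0.6·148 = 90.2.
Δq = 189.3333 − 148 = 41.3333; wedge = 90.2 − 53 = 37.2.
The triangle = ½ × 41.3333 × 37.2 = $768.80 thousand.

$768.80 thousand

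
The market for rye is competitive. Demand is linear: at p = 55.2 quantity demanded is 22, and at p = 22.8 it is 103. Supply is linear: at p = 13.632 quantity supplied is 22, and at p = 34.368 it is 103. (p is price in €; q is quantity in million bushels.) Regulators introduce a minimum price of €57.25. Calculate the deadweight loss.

€1538.65 million

Demand slope = (22.8 − 55.2)/(103 − 22) = −0.4, so p = 64 − 0.4q.
Supply slope = (34.368 − 13.632)/(103 − 22) = 0.256, so p = 8 + 0.256q.
Competitive equilibrium: 64 − 0.4q = 8 + 0.256q → q* = 85.3659, p* = 29.8537.
At the floor p = 57.25, quantity demanded = (64 − 57.25)/0.4 = 16.875.
Sellers' marginal cost at q' = 16.875: 8 + 0.256·16.875 = 12.32.
Δq = 85.3659 − 16.875 = 68.4909; wedge = 57.25 − 12.32 = 44.93.
Welfare loss = ½ × 68.4909 × 44.93 = €1538.65 million.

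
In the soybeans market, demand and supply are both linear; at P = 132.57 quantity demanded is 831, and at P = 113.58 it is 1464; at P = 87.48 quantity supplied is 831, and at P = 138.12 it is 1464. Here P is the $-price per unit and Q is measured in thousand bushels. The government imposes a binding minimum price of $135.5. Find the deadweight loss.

Demand slope = (113.58 − 132.57)/(1464 − 831) = −0.03, so P = 157.5 − 0.03Q.
Supply slope = (138.12 − 87.48)/(1464 − 831) = 0.08, so P = 21 + 0.08Q.
Competitive equilibrium: 157.5 − 0.03Q = 21 + 0.08Q → Q* = 1240.9091, P* = 120.2727.
At the floor P = 135.5, quantity demanded = (157.5 − 135.5)/0.03 = 733.3333.
Sellers' marginal cost at Q' = 733.3333: 21 + 0.08·733.3333 = 79.6667.
ΔQ = 1240.9091 − 733.3333 = 507.5758; wedge = 135.5 − 79.6667 = 55.8333.
The triangle = ½ × 507.5758 × 55.8333 = $14169.82 thousand.

$14169.82 thousand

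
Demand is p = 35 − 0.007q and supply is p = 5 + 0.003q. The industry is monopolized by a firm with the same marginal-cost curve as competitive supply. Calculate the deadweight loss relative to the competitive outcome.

7629.76

Competitive equilibrium: 35 − 0.007q = 5 + 0.003q → q* = 3000, p* = 14.
Marginal revenue: MR = 35 − 0.014q. Set MR = MC: 35 − 0.014q = 5 + 0.003q → q_m = 1764.70588.
Price p_m = 35 − 0.007·1764.70588 = 22.64706; MC(q_m) = 5 + 0.003·1764.70588 = 10.29412.
Competitive q* = 3000, so Δq = 1235.29412; wedge = 22.64706 − 10.29412 = 12.35294.
The triangle = ½ × 1235.29412 × 12.35294 = 7629.76.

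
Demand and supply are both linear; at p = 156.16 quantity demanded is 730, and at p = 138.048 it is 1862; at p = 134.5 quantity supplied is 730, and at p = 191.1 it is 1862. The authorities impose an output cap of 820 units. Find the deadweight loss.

Demand slope = (138.048 − 156.16)/(1862 − 730) = −0.016, so p = 167.84 − 0.016q.
Supply slope = (191.1 − 134.5)/(1862 − 730) = 0.05, so p = 98 + 0.05q.
Competitive equilibrium: 167.84 − 0.016q = 98 + 0.05q → q* = 1058.1818, p* = 150.9091.
At q = 820: demand price = 167.84 − 0.016·820 = 154.72; supply price = 98 + 0.05·820 = 139.
Δq = 1058.1818 − 820 = 238.1818; wedge = 154.72 − 139 = 15.72.
DWL = ½ × 238.1818 × 15.72 = 1872.11.

1872.11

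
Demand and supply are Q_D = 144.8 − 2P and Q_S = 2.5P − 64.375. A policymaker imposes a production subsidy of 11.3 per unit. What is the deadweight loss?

70.94

In inverse form: demand P = 72.4 − 0.5Q, supply P = 25.75 + 0.4Q.
Competitive equilibrium: 72.4 − 0.5Q = 25.75 + 0.4Q → Q* = 51.8333, P* = 46.4833.
The subsidy lowers effective supply by 11.3: P = 14.45 + 0.4Q.
New quantity: 72.4 − 0.5Q = 14.45 + 0.4Q → Q' = 64.3889.
Overproduction ΔQ = 64.3889 − 51.8333 = 12.5556; wedge = subsidy = 11.3.
The triangle = ½ × 12.5556 × 11.3 = 70.94.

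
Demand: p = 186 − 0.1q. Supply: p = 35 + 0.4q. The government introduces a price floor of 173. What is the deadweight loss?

7396

Competitive equilibrium: 186 − 0.1q = 35 + 0.4q → q* = 302, p* = 155.8.
At the floor p = 173, quantity demanded = (186 − 173)/0.1 = 130.
Sellers' marginal cost at q' = 130: 35 + 0.4·130 = 87.
Δq = 302 − 130 = 172; wedge = 173 − 87 = 86.
The triangle = ½ × 172 × 86 = 7396.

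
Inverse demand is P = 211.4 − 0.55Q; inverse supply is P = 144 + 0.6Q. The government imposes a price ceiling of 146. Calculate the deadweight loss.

1756.84

Competitive equilibrium: 211.4 − 0.55Q = 144 + 0.6Q → Q* = 58.6087, P* = 179.1652.
At the ceiling P = 146, quantity supplied = (146 − 144)/0.6 = 3.3333.
Willingness to pay at Q' = 3.3333: 211.4 − 0.55·3.3333 = 209.5667.
ΔQ = 58.6087 − 3.3333 = 55.2754; wedge = 209.5667 − 146 = 63.5667.
DWL = ½ × 55.2754 × 63.5667 = 1756.84.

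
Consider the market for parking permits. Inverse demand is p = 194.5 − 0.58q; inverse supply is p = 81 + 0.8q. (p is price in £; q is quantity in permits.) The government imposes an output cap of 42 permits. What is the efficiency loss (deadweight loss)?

Competitive equilibrium: 194.5 − 0.58q = 81 + 0.8q → q* = 82.2464, p* = 146.7971.
At q = 42: demand price = 194.5 − 0.58·42 = 170.14; supply price = 81 + 0.8·42 = 114.6.
Δq = 82.2464 − 42 = 40.2464; wedge = 170.14 − 114.6 = 55.54.
Welfare loss = ½ × 40.2464 × 55.54 = £1117.64.

£1117.64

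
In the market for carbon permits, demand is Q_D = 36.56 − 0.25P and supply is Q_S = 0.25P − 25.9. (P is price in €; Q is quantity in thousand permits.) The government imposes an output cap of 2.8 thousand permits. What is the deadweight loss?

In inverse form: demand P = 146.24 − 4Q, supply P = 103.6 + 4Q.
Competitive equilibrium: 146.24 − 4Q = 103.6 + 4Q → Q* = 5.33, P* = 124.92.
At Q = 2.8: demand price = 146.24 − 4·2.8 = 135.04; supply price = 103.6 + 4·2.8 = 114.8.
ΔQ = 5.33 − 2.8 = 2.53; wedge = 135.04 − 114.8 = 20.24.
Welfare loss = ½ × 2.53 × 20.24 = €25.60 thousand.

€25.60 thousand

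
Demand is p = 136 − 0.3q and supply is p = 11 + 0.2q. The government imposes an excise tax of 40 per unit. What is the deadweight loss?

Competitive equilibrium: 136 − 0.3q = 11 + 0.2q → q* = 250, p* = 61.
With the tax, the buyer price exceeds the seller price by 40: (136 − 0.3q) − (11 + 0.2q) = 40 → q' = 170.
Δq = 250 − 170 = 80; the wedge equals the tax, 40.
Welfare loss = ½ × 80 × 40 = 1600.

1600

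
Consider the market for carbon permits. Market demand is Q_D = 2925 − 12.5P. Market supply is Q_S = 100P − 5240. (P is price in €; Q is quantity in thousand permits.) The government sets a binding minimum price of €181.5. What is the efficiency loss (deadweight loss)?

€83419.11 thousand

In inverse form: demand P = 234 − 0.08Q, supply P = 52.4 + 0.01Q.
Competitive equilibrium: 234 − 0.08Q = 52.4 + 0.01Q → Q* = 2017.7778, P* = 72.5778.
At the floor P = 181.5, quantity demanded = (234 − 181.5)/0.08 = 656.25.
Sellers' marginal cost at Q' = 656.25: 52.4 + 0.01·656.25 = 58.9625.
ΔQ = 2017.7778 − 656.25 = 1361.5278; wedge = 181.5 − 58.9625 = 122.5375.
Welfare loss = ½ × 1361.5278 × 122.5375 = €83419.11 thousand.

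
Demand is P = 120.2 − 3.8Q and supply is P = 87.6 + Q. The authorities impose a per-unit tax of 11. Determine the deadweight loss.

12.60

Competitive equilibrium: 120.2 − 3.8Q = 87.6 + Q → Q* = 6.7917, P* = 94.3917.
With the tax, the buyer price exceeds the seller price by 11: (120.2 − 3.8Q) − (87.6 + Q) = 11 → Q' = 4.5.
ΔQ = 6.7917 − 4.5 = 2.2917; the wedge equals the tax, 11.
Welfare loss = ½ × 2.2917 × 11 = 12.60.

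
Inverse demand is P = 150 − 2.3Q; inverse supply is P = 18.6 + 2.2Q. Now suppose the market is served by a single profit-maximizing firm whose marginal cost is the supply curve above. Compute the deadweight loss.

219.48

Competitive equilibrium: 150 − 2.3Q = 18.6 + 2.2Q → Q* = 29.2, P* = 82.84.
Marginal revenue: MR = 150 − 4.6Q. Set MR = MC: 150 − 4.6Q = 18.6 + 2.2Q → Q_m = 19.3235.
Price P_m = 150 − 2.3·19.3235 = 105.556; MC(Q_m) = 18.6 + 2.2·19.3235 = 61.1117.
Competitive Q* = 29.2, so ΔQ = 9.8765; wedge = 105.556 − 61.1117 = 44.4443.
Deadweight loss = ½ × 9.8765 × 44.4443 = 219.48.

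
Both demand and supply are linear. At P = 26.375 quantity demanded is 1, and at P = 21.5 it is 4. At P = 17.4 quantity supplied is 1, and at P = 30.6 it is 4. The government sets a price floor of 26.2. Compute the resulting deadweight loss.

5.75

Demand slope = (21.5 − 26.375)/(4 − 1) = −1.625, so P = 28 − 1.625Q.
Supply slope = (30.6 − 17.4)/(4 − 1) = 4.4, so P = 13 + 4.4Q.
Competitive equilibrium: 28 − 1.625Q = 13 + 4.4Q → Q* = 2.4896, P* = 23.9544.
At the floor P = 26.2, quantity demanded = (28 − 26.2)/1.625 = 1.1077.
Sellers' marginal cost at Q' = 1.1077: 13 + 4.4·1.1077 = 17.8739.
ΔQ = 2.4896 − 1.1077 = 1.3819; wedge = 26.2 − 17.8739 = 8.3261.
Deadweight loss = ½ × 1.3819 × 8.3261 = 5.75.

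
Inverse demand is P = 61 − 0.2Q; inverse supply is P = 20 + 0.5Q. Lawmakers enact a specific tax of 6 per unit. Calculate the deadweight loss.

Competitive equilibrium: 61 − 0.2Q = 20 + 0.5Q → Q* = 58.5714, P* = 49.2857.
With the tax, the buyer price exceeds the seller price by 6: (61 − 0.2Q) − (20 + 0.5Q) = 6 → Q' = 50.
ΔQ = 58.5714 − 50 = 8.5714; the wedge equals the tax, 6.
DWL = ½ × 8.5714 × 6 = 25.71.

25.71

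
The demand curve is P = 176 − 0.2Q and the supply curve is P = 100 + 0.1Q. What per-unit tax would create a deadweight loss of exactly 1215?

Competitive equilibrium: 176 − 0.2Q = 100 + 0.1Q → Q* = 253.3333, P* = 125.3333.
A tax t gives ΔQ = t/0.3 and wedge t, so DWL = t²/0.6.
t²/0.6 = 1215 → t² = 729 → t = 27.

27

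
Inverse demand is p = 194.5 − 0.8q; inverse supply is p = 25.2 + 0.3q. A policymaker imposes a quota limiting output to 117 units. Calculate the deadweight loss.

749.25

Competitive equilibrium: 194.5 − 0.8q = 25.2 + 0.3q → q* = 153.9091, p* = 71.3727.
At q = 117: demand price = 194.5 − 0.8·117 = 100.9; supply price = 25.2 + 0.3·117 = 60.3.
Δq = 153.9091 − 117 = 36.9091; wedge = 100.9 − 60.3 = 40.6.
Welfare loss = ½ × 36.9091 × 40.6 = 749.25.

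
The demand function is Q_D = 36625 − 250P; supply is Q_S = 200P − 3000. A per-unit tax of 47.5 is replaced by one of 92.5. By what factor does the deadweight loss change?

3.792

In inverse form: demand P = 146.5 − 0.004Q, supply P = 15 + 0.005Q.
Competitive equilibrium: 146.5 − 0.004Q = 15 + 0.005Q → Q* = 14611.1111, P* = 88.0556.
For a per-unit tax t: ΔQ = t/0.009, so DWL = ½·t·(t/0.009) = t²/0.018.
At t = 47.5: DWL = 125347.222. At t = 92.5: DWL = 475347.222.
Ratio = (92.5/47.5)² = 3.792.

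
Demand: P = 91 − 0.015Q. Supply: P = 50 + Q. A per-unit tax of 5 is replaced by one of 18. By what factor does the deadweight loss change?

Competitive equilibrium: 91 − 0.015Q = 50 + Q → Q* = 40.3941, P* = 90.3941.
For a per-unit tax t: ΔQ = t/1.015, so DWL = ½·t·(t/1.015) = t²/2.03.
At t = 5: DWL = 12.315. At t = 18: DWL = 159.606.
Ratio = (18/5)² = 12.96.

12.96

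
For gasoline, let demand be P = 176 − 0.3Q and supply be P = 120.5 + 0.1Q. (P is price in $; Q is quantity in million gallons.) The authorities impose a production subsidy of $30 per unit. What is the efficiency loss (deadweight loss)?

Competitive equilibrium: 176 − 0.3Q = 120.5 + 0.1Q → Q* = 138.75, P* = 134.375.
The subsidy lowers effective supply by 30: P = 90.5 + 0.1Q.
New quantity: 176 − 0.3Q = 90.5 + 0.1Q → Q' = 213.75.
Overproduction ΔQ = 213.75 − 138.75 = 75; wedge = subsidy = 30.
Welfare loss = ½ × 75 × 30 = $1125 million.

$1125 million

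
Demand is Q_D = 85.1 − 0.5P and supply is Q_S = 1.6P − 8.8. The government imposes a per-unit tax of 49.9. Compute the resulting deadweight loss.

474.29

In inverse form: demand P = 170.2 − 2Q, supply P = 5.5 + 0.625Q.
Competitive equilibrium: 170.2 − 2Q = 5.5 + 0.625Q → Q* = 62.7429, P* = 44.7143.
With the tax, the buyer price exceeds the seller price by 49.9: (170.2 − 2Q) − (5.5 + 0.625Q) = 49.9 → Q' = 43.7333.
ΔQ = 62.7429 − 43.7333 = 19.0096; the wedge equals the tax, 49.9.
DWL = ½ × 19.0096 × 49.9 = 474.29.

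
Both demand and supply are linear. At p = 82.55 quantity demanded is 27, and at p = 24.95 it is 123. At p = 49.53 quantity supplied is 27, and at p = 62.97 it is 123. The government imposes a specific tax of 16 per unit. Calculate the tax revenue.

Demand slope = (24.95 − 82.55)/(123 − 27) = −0.6, so p = 98.75 − 0.6q.
Supply slope = (62.97 − 49.53)/(123 − 27) = 0.14, so p = 45.75 + 0.14q.
Competitive equilibrium: 98.75 − 0.6q = 45.75 + 0.14q → q* = 71.6216, p* = 55.777.
With the tax, the buyer price exceeds the seller price by 16: (98.75 − 0.6q) − (45.75 + 0.14q) = 16 → q' = 50.
Tax revenue = 16 × 50 = 800.

800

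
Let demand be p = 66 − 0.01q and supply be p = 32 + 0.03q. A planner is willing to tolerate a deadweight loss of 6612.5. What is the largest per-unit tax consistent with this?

23

Competitive equilibrium: 66 − 0.01q = 32 + 0.03q → q* = 850, p* = 57.5.
A tax t gives Δq = t/0.04 and wedge t, so DWL = t²/0.08.
t²/0.08 = 6612.5 → t² = 529 → t = 23.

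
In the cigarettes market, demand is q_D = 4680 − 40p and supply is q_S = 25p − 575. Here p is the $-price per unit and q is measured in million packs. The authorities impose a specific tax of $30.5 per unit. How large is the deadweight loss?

In inverse form: demand p = 117 − 0.025q, supply p = 23 + 0.04q.
Competitive equilibrium: 117 − 0.025q = 23 + 0.04q → q* = 1446.1538, p* = 80.8462.
With the tax, the buyer price exceeds the seller price by 30.5: (117 − 0.025q) − (23 + 0.04q) = 30.5 → q' = 976.9231.
Δq = 1446.1538 − 976.9231 = 469.2307; the wedge equals the tax, 30.5.
DWL = ½ × 469.2307 × 30.5 = $7155.77 million.

$7155.77 million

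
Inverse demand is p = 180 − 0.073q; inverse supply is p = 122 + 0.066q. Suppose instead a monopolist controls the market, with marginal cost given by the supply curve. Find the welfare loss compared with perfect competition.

Competitive equilibrium: 180 − 0.073q = 122 + 0.066q → q* = 417.2662, p* = 149.5396.
Marginal revenue: MR = 180 − 0.146q. Set MR = MC: 180 − 0.146q = 122 + 0.066q → q_m = 273.5849.
Price p_m = 180 − 0.073·273.5849 = 160.0283; MC(q_m) = 122 + 0.066·273.5849 = 140.0566.
Competitive q* = 417.2662, so Δq = 143.6813; wedge = 160.0283 − 140.0566 = 19.9717.
DWL = ½ × 143.6813 × 19.9717 = 1434.78.

1434.78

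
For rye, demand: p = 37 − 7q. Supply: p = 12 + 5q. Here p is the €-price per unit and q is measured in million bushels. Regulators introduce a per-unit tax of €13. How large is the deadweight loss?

€7.04 million

Competitive equilibrium: 37 − 7q = 12 + 5q → q* = 2.0833, p* = 22.4167.
With the tax, the buyer price exceeds the seller price by 13: (37 − 7q) − (12 + 5q) = 13 → q' = 1.
Δq = 2.0833 − 1 = 1.0833; the wedge equals the tax, 13.
Welfare loss = ½ × 1.0833 × 13 = €7.04 million.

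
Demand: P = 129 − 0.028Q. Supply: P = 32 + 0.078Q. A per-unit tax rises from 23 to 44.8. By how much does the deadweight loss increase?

Competitive equilibrium: 129 − 0.028Q = 32 + 0.078Q → Q* = 915.0943, P* = 103.3774.
For a per-unit tax t: ΔQ = t/0.106, so DWL = ½·t·(t/0.106) = t²/0.212.
At t = 23: DWL = 2495.283. At t = 44.8: DWL = 9467.17.
Increase = 9467.17 − 2495.283 = 6971.89.

6971.89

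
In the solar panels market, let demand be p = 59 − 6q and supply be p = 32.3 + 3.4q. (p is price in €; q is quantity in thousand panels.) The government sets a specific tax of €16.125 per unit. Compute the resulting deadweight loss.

€13.83 thousand

Competitive equilibrium: 59 − 6q = 32.3 + 3.4q → q* = 2.8404, p* = 41.9574.
With the tax, the buyer price exceeds the seller price by 16.125: (59 − 6q) − (32.3 + 3.4q) = 16.125 → q' = 1.125.
Δq = 2.8404 − 1.125 = 1.7154; the wedge equals the tax, 16.125.
Welfare loss = ½ × 1.7154 × 16.125 = €13.83 thousand.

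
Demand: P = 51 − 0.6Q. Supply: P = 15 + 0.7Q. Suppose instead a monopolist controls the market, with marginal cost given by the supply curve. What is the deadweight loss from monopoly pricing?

49.71

Competitive equilibrium: 51 − 0.6Q = 15 + 0.7Q → Q* = 27.6923, P* = 34.3846.
Marginal revenue: MR = 51 − 1.2Q. Set MR = MC: 51 − 1.2Q = 15 + 0.7Q → Q_m = 18.9474.
Price P_m = 51 − 0.6·18.9474 = 39.6316; MC(Q_m) = 15 + 0.7·18.9474 = 28.2632.
Competitive Q* = 27.6923, so ΔQ = 8.7449; wedge = 39.6316 − 28.2632 = 11.3684.
DWL = ½ × 8.7449 × 11.3684 = 49.71.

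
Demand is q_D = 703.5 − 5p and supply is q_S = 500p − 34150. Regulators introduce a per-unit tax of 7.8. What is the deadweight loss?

150.59

In inverse form: demand p = 140.7 − 0.2q, supply p = 68.3 + 0.002q.
Competitive equilibrium: 140.7 − 0.2q = 68.3 + 0.002q → q* = 358.4158, p* = 69.0168.
With the tax, the buyer price exceeds the seller price by 7.8: (140.7 − 0.2q) − (68.3 + 0.002q) = 7.8 → q' = 319.802.
Δq = 358.4158 − 319.802 = 38.6138; the wedge equals the tax, 7.8.
The triangle = ½ × 38.6138 × 7.8 = 150.59.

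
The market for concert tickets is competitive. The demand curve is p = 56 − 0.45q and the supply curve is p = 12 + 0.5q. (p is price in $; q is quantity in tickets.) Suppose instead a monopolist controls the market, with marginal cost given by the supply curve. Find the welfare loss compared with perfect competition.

Competitive equilibrium: 56 − 0.45q = 12 + 0.5q → q* = 46.3158, p* = 35.1579.
Marginal revenue: MR = 56 − 0.9q. Set MR = MC: 56 − 0.9q = 12 + 0.5q → q_m = 31.4286.
Price p_m = 56 − 0.45·31.4286 = 41.8571; MC(q_m) = 12 + 0.5·31.4286 = 27.7143.
Competitive q* = 46.3158, so Δq = 14.8872; wedge = 41.8571 − 27.7143 = 14.1428.
DWL = ½ × 14.8872 × 14.1428 = $105.27.

$105.27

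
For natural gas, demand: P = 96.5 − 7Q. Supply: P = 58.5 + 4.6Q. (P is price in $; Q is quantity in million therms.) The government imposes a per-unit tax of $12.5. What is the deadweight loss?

$6.73 million

Competitive equilibrium: 96.5 − 7Q = 58.5 + 4.6Q → Q* = 3.27586, P* = 73.56897.
With the tax, the buyer price exceeds the seller price by 12.5: (96.5 − 7Q) − (58.5 + 4.6Q) = 12.5 → Q' = 2.19828.
ΔQ = 3.27586 − 2.19828 = 1.07758; the wedge equals the tax, 12.5.
DWL = ½ × 1.07758 × 12.5 = $6.73 million.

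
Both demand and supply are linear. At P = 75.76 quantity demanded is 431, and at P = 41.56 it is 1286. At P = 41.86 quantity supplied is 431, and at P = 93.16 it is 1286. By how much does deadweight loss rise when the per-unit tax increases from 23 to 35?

3480

Demand slope = (41.56 − 75.76)/(1286 − 431) = −0.04, so P = 93 − 0.04Q.
Supply slope = (93.16 − 41.86)/(1286 − 431) = 0.06, so P = 16 + 0.06Q.
Competitive equilibrium: 93 − 0.04Q = 16 + 0.06Q → Q* = 770, P* = 62.2.
For a per-unit tax t: ΔQ = t/0.1, so DWL = ½·t·(t/0.1) = t²/0.2.
At t = 23: DWL = 2645. At t = 35: DWL = 6125.
Increase = 6125 − 2645 = 3480.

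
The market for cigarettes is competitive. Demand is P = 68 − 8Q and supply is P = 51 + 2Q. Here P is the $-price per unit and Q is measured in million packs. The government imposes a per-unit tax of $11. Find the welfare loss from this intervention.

$6.05 million

Competitive equilibrium: 68 − 8Q = 51 + 2Q → Q* = 1.7, P* = 54.4.
With the tax, the buyer price exceeds the seller price by 11: (68 − 8Q) − (51 + 2Q) = 11 → Q' = 0.6.
ΔQ = 1.7 − 0.6 = 1.1; the wedge equals the tax, 11.
Welfare loss = ½ × 1.1 × 11 = $6.05 million.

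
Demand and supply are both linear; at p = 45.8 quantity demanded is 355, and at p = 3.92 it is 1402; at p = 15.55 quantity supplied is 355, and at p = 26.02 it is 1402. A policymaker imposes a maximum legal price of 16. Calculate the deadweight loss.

Demand slope = (3.92 − 45.8)/(1402 − 355) = −0.04, so p = 60 − 0.04q.
Supply slope = (26.02 − 15.55)/(1402 − 355) = 0.01, so p = 12 + 0.01q.
Competitive equilibrium: 60 − 0.04q = 12 + 0.01q → q* = 960, p* = 21.6.
At the ceiling p = 16, quantity supplied = (16 − 12)/0.01 = 400.
Willingness to pay at q' = 400: 60 − 0.04·400 = 44.
Δq = 960 − 400 = 560; wedge = 44 − 16 = 28.
Welfare loss = ½ × 560 × 28 = 7840.

7840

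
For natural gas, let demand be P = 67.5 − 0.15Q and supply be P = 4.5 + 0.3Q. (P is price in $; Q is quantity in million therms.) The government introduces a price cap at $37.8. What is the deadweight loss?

Competitive equilibrium: 67.5 − 0.15Q = 4.5 + 0.3Q → Q* = 140, P* = 46.5.
At the ceiling P = 37.8, quantity supplied = (37.8 − 4.5)/0.3 = 111.
Willingness to pay at Q' = 111: 67.5 − 0.15·111 = 50.85.
ΔQ = 140 − 111 = 29; wedge = 50.85 − 37.8 = 13.05.
Welfare loss = ½ × 29 × 13.05 = $189.225 million.

$189.225 million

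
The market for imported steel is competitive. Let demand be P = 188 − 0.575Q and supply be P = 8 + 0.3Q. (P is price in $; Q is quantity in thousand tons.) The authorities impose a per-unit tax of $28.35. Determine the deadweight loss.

$459.27 thousand

Competitive equilibrium: 188 − 0.575Q = 8 + 0.3Q → Q* = 205.7143, P* = 69.7143.
With the tax, the buyer price exceeds the seller price by 28.35: (188 − 0.575Q) − (8 + 0.3Q) = 28.35 → Q' = 173.3143.
ΔQ = 205.7143 − 173.3143 = 32.4; the wedge equals the tax, 28.35.
The triangle = ½ × 32.4 × 28.35 = $459.27 thousand.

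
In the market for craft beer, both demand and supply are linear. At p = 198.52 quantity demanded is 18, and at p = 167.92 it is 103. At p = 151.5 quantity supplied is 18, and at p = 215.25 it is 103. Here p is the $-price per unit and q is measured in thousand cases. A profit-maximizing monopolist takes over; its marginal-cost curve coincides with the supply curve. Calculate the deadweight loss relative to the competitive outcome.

Demand slope = (167.92 − 198.52)/(103 − 18) = −0.36, so p = 205 − 0.36q.
Supply slope = (215.25 − 151.5)/(103 − 18) = 0.75, so p = 138 + 0.75q.
Competitive equilibrium: 205 − 0.36q = 138 + 0.75q → q* = 60.3604, p* = 183.2703.
Marginal revenue: MR = 205 − 0.72q. Set MR = MC: 205 − 0.72q = 138 + 0.75q → q_m = 45.5782.
Price p_m = 205 − 0.36·45.5782 = 188.5918; MC(q_m) = 138 + 0.75·45.5782 = 172.1837.
Competitive q* = 60.3604, so Δq = 14.7822; wedge = 188.5918 − 172.1837 = 16.4081.
The triangle = ½ × 14.7822 × 16.4081 = $121.27 thousand.

$121.27 thousand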